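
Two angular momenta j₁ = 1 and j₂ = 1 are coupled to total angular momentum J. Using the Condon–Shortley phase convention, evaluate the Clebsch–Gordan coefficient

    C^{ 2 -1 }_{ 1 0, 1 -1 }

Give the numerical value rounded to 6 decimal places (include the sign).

+0.707107  (= +√(1/2))

√[5·0!2!2!/5! · 1!1!0!2!1!3!] = √(2)
  +(−1)^0/∏(0,0,1,0,1,2)! = 1/2  (running 1/2)
⟨..|..⟩ = √(2)·(1/2) = +0.707107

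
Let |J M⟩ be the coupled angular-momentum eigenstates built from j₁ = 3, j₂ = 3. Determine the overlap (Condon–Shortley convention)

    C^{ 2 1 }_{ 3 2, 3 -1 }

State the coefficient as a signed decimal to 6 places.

j₁+j₂−J=4  J+j₁−j₂=2  J−j₁+j₂=2  j₁+j₂+J+1=9
(j₁±m₁, j₂±m₂, J±M) = (5,1,2,4,3,1)
P² = 320/7
sum k=0..1:
  [0] +1/48 = 1/48
  [1] −1/12 = -1/12
S = -1/16
C² = P²·S² = 5/28 ; C = -0.422577

−√(5/28) ≈ -0.422577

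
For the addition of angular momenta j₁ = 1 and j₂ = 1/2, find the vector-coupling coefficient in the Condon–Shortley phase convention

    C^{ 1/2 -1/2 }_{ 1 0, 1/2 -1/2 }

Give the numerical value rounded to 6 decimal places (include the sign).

j₁+j₂−J=1  J+j₁−j₂=1  J−j₁+j₂=0  j₁+j₂+J+1=3
(j₁±m₁, j₂±m₂, J±M) = (1,1,0,1,0,1)
P² = 1/3
sum k=0..0:
  [0] +1/1 = 1
S = 1
C² = P²·S² = 1/3 ; C = +0.577350

+0.577350  (= +√(1/3))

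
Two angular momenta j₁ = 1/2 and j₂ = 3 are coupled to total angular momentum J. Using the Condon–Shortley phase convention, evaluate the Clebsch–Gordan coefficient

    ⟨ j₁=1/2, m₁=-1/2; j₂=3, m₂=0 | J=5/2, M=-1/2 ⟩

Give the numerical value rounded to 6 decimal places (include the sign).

j₁+j₂−J=1  J+j₁−j₂=0  J−j₁+j₂=5  j₁+j₂+J+1=7
(j₁±m₁, j₂±m₂, J±M) = (0,1,3,3,2,3)
P² = 432/7
sum k=1..1:
  [1] −1/12 = -1/12
S = -1/12
C² = P²·S² = 3/7 ; C = -0.654654

-0.654654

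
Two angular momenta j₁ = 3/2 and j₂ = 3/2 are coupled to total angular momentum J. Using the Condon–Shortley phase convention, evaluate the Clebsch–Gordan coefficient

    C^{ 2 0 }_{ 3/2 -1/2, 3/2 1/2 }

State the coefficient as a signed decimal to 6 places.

j₁+j₂−J=1  J+j₁−j₂=2  J−j₁+j₂=2  j₁+j₂+J+1=6
(j₁±m₁, j₂±m₂, J±M) = (1,2,2,1,2,2)
P² = 4/9
sum k=0..1:
  [0] +1/4 = 1/4
  [1] −1/1 = -1
S = -3/4
C² = P²·S² = 1/4 ; C = -0.500000

−√(1/4) = -0.500000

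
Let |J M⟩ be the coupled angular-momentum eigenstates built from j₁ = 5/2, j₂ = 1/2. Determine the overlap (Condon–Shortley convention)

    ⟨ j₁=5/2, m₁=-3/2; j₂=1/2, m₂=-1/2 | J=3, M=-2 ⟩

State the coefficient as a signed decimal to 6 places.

+√(5/6) ≈ +0.912871

√[7·0!5!1!/7! · 1!4!0!1!1!5!] = √(480)
  +(−1)^0/∏(0,0,4,0,1,1)! = 1/24  (running 1/24)
⟨..|..⟩ = √(480)·(1/24) = +0.912871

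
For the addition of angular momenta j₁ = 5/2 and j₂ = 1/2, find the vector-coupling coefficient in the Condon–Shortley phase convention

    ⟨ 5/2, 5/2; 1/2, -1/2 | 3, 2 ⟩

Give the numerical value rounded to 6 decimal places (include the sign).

+√(1/6) ≈ +0.408248

triangle: 0!*5!*1!/7! = 120/5040
(j±m)!: 5!*0!*0!*1!*5!*1! = 14400
prefactor² = (2J+1)*Δ*N² = 2400
  k=0: +1/(0!*0!*0!*0!*5!*1!) = 1/120
Σ = 1/120  ⇒  CG² = 2400*1/120² = 1/6
CG = +√(1/6) = +0.408248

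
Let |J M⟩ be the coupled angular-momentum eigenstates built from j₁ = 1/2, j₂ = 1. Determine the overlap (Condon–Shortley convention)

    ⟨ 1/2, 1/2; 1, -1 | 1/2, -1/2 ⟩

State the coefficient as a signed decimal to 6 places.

+0.816497  (= +√(2/3))

triangle: 1!×0!×1!/3! = 1/6
(j±m)!: 1!×0!×0!×2!×0!×1! = 2
prefactor² = (2J+1)×Δ×N² = 2/3
  k=0: +1/(0!×1!×0!×0!×0!×1!) = 1
Σ = 1  ⇒  CG² = 2/3×1² = 2/3
CG = +√(2/3) = +0.816497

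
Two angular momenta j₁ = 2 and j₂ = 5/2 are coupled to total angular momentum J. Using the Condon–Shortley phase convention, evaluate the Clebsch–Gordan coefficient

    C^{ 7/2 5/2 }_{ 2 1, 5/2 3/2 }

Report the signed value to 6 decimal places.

-0.125988  (= −√(1/63))

triangle: 1!×3!×4!/9! = 144/362880
(j±m)!: 3!×1!×4!×1!×6!×1! = 103680
prefactor² = (2J+1)×Δ×N² = 2304/7
  k=0: +1/(0!×1!×1!×4!×2!×0!) = 1/48
  k=1: −1/(1!×0!×0!×3!×3!×1!) = -1/36
Σ = -1/144  ⇒  CG² = 2304/7×(-1/144)² = 1/63
CG = −√(1/63) = -0.125988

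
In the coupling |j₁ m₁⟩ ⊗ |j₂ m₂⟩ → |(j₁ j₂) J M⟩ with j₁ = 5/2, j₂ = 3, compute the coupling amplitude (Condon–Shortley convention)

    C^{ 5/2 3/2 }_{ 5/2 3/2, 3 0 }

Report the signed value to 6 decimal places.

√[6·3!2!3!/9! · 4!1!3!3!4!1!] = √(864/35)
  +(−1)^0/∏(0,3,1,3,1,0)! = 1/36  (running 1/36)
  +(−1)^1/∏(1,2,0,2,2,1)! = -1/8  (running -7/72)
⟨..|..⟩ = √(864/35)·(-7/72) = -0.483046

−√(7/30) = -0.483046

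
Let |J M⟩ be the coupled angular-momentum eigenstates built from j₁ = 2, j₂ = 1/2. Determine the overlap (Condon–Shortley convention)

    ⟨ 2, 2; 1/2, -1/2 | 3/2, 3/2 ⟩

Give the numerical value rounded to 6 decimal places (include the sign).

+0.894427  (= +√(4/5))

triangle: 1!*3!*0!/5! = 6/120
(j±m)!: 4!*0!*0!*1!*3!*0! = 144
prefactor² = (2J+1)*Δ*N² = 144/5
  k=0: +1/(0!*1!*0!*0!*3!*0!) = 1/6
Σ = 1/6  ⇒  CG² = 144/5*1/6² = 4/5
CG = +√(4/5) = +0.894427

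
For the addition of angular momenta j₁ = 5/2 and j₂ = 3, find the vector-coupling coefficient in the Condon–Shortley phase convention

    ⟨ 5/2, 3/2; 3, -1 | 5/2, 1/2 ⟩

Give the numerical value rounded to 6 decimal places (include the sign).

-0.169031  (= −√(1/35))

√[6·3!2!3!/9! · 4!1!2!4!3!2!] = √(576/35)
  +(−1)^0/∏(0,3,1,2,1,1)! = 1/12  (running 1/12)
  +(−1)^1/∏(1,2,0,1,2,2)! = -1/8  (running -1/24)
⟨..|..⟩ = √(576/35)·(-1/24) = -0.169031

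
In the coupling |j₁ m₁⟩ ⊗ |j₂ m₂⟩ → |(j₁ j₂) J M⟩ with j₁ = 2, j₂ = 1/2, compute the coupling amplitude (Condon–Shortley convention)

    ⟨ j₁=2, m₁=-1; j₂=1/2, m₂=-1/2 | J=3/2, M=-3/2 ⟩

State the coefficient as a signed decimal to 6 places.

+√(1/5) = +0.447214

triangle: 1!·3!·0!/5! = 6/120
(j±m)!: 1!·3!·0!·1!·0!·3! = 36
prefactor² = (2J+1)·Δ·N² = 36/5
  k=0: +1/(0!·1!·3!·0!·0!·0!) = 1/6
Σ = 1/6  ⇒  CG² = 36/5·1/6² = 1/5
CG = +√(1/5) = +0.447214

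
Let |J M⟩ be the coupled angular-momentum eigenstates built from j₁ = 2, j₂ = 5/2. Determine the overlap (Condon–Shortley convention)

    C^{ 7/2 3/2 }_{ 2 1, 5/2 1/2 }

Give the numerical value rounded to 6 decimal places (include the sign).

+√(2/21) ≈ +0.308607

√[8·1!3!4!/9! · 3!1!3!2!5!2!] = √(384/7)
  +(−1)^0/∏(0,1,1,3,2,1)! = 1/12  (running 1/12)
  +(−1)^1/∏(1,0,0,2,3,2)! = -1/24  (running 1/24)
⟨..|..⟩ = √(384/7)·(1/24) = +0.308607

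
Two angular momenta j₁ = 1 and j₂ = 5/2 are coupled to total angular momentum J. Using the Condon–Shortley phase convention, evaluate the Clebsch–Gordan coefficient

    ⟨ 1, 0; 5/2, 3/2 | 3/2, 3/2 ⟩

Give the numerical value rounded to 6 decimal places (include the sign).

-0.516398  (= −√(4/15))

triangle: 2!×0!×3!/6! = 12/720
(j±m)!: 1!×1!×4!×1!×3!×0! = 144
prefactor² = (2J+1)×Δ×N² = 48/5
  k=1: −1/(1!×1!×0!×3!×0!×0!) = -1/6
Σ = -1/6  ⇒  CG² = 48/5×(-1/6)² = 4/15
CG = −√(4/15) = -0.516398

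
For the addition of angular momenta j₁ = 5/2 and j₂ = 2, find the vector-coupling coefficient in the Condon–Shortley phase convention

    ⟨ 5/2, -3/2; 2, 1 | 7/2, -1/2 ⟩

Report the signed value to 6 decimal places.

√[8·1!4!3!/9! · 1!4!3!1!3!4!] = √(2304/35)
  +(−1)^0/∏(0,1,4,3,0,0)! = 1/144  (running 1/144)
  +(−1)^1/∏(1,0,3,2,1,1)! = -1/12  (running -11/144)
⟨..|..⟩ = √(2304/35)·(-11/144) = -0.619780

-0.619780  (= −√(121/315))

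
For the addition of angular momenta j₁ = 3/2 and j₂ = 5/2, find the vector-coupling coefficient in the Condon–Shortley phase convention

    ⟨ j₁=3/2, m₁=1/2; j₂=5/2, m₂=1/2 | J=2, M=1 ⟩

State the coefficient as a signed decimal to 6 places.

triangle: 2!*1!*3!/7! = 12/5040
(j±m)!: 2!*1!*3!*2!*3!*1! = 144
prefactor² = (2J+1)*Δ*N² = 12/7
  k=0: +1/(0!*2!*1!*3!*0!*0!) = 1/12
  k=1: −1/(1!*1!*0!*2!*1!*1!) = -1/2
Σ = -5/12  ⇒  CG² = 12/7*(-5/12)² = 25/84
CG = −√(25/84) = -0.545545

-0.545545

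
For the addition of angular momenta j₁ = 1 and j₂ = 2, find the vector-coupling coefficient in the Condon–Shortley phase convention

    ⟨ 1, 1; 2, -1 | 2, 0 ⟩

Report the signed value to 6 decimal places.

j₁+j₂−J=1  J+j₁−j₂=1  J−j₁+j₂=3  j₁+j₂+J+1=6
(j₁±m₁, j₂±m₂, J±M) = (2,0,1,3,2,2)
P² = 2
sum k=0..0:
  [0] +1/2 = 1/2
S = 1/2
C² = P²·S² = 1/2 ; C = +0.707107

+√(1/2) ≈ +0.707107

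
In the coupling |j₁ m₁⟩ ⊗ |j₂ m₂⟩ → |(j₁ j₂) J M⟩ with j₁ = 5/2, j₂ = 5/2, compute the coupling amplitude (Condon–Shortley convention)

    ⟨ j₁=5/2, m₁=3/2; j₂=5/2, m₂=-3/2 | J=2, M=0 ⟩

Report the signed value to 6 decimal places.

+√(1/84) = +0.109109

j₁+j₂−J=3  J+j₁−j₂=2  J−j₁+j₂=2  j₁+j₂+J+1=8
(j₁±m₁, j₂±m₂, J±M) = (4,1,1,4,2,2)
P² = 48/7
sum k=0..1:
  [0] +1/6 = 1/6
  [1] −1/8 = -1/8
S = 1/24
C² = P²·S² = 1/84 ; C = +0.109109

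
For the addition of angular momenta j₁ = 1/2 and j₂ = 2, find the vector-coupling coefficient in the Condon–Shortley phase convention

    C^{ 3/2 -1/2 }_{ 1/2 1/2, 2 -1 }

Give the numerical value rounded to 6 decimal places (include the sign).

√[4·1!0!3!/5! · 1!0!1!3!1!2!] = √(12/5)
  +(−1)^0/∏(0,1,0,1,0,2)! = 1/2  (running 1/2)
⟨..|..⟩ = √(12/5)·(1/2) = +0.774597

+√(3/5) ≈ +0.774597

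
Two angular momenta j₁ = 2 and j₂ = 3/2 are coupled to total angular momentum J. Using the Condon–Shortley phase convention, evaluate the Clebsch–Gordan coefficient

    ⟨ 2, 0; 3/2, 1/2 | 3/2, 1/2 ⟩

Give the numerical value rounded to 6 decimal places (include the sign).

√[4·2!2!1!/6! · 2!2!2!1!2!1!] = √(16/45)
  +(−1)^1/∏(1,1,1,1,1,0)! = -1  (running -1)
  +(−1)^2/∏(2,0,0,0,2,1)! = 1/4  (running -3/4)
⟨..|..⟩ = √(16/45)·(-3/4) = -0.447214

-0.447214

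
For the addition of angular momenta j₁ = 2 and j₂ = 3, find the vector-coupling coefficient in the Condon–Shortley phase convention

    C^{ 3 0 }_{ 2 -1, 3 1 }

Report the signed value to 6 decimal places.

√[7·2!2!4!/9! · 1!3!4!2!3!3!] = √(96/5)
  +(−1)^1/∏(1,1,2,3,0,1)! = -1/12  (running -1/12)
  +(−1)^2/∏(2,0,1,2,1,2)! = 1/8  (running 1/24)
⟨..|..⟩ = √(96/5)·(1/24) = +0.182574

+√(1/30) ≈ +0.182574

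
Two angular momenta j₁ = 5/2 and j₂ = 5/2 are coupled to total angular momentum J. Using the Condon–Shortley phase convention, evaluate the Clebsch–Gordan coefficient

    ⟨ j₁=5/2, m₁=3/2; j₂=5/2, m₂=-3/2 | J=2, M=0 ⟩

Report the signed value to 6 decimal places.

√[5·3!2!2!/8! · 4!1!1!4!2!2!] = √(48/7)
  +(−1)^0/∏(0,3,1,1,1,1)! = 1/6  (running 1/6)
  +(−1)^1/∏(1,2,0,0,2,2)! = -1/8  (running 1/24)
⟨..|..⟩ = √(48/7)·(1/24) = +0.109109

+0.109109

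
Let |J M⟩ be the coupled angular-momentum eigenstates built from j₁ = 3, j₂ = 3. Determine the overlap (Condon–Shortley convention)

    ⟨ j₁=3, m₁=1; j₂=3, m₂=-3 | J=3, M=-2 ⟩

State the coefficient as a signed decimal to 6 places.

+0.577350  (= +√(1/3))

triangle: 3!·3!·3!/10! = 216/3628800
(j±m)!: 4!·2!·0!·6!·1!·5! = 4147200
prefactor² = (2J+1)·Δ·N² = 1728
  k=0: +1/(0!·3!·2!·0!·1!·3!) = 1/72
Σ = 1/72  ⇒  CG² = 1728·1/72² = 1/3
CG = +√(1/3) = +0.577350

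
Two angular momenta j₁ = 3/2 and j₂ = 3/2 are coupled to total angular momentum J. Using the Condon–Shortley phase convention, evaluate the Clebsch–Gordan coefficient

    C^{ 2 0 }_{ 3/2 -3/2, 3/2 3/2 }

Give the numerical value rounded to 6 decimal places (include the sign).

-0.500000

√[5·1!2!2!/6! · 0!3!3!0!2!2!] = √(4)
  +(−1)^1/∏(1,0,2,2,0,0)! = -1/4  (running -1/4)
⟨..|..⟩ = √(4)·(-1/4) = -0.500000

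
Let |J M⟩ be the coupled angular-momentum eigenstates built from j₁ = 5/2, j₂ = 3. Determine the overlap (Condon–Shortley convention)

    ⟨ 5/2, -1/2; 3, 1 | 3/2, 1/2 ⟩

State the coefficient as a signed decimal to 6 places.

√[4·4!1!2!/8! · 2!3!4!2!2!1!] = √(192/35)
  +(−1)^2/∏(2,2,1,2,0,0)! = 1/8  (running 1/8)
  +(−1)^3/∏(3,1,0,1,1,1)! = -1/6  (running -1/24)
⟨..|..⟩ = √(192/35)·(-1/24) = -0.097590

−√(1/105) ≈ -0.097590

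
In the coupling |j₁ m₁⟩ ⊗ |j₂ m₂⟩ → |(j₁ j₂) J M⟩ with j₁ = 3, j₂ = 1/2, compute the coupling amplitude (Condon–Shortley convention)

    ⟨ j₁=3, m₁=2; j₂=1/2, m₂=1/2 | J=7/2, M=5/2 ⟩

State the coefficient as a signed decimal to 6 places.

j₁+j₂−J=0  J+j₁−j₂=6  J−j₁+j₂=1  j₁+j₂+J+1=8
(j₁±m₁, j₂±m₂, J±M) = (5,1,1,0,6,1)
P² = 86400/7
sum k=0..0:
  [0] +1/120 = 1/120
S = 1/120
C² = P²·S² = 6/7 ; C = +0.925820

+0.925820  (= +√(6/7))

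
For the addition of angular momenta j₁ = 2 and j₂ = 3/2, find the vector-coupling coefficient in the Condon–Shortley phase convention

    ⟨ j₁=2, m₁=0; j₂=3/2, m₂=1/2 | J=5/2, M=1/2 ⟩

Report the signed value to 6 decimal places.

−√(3/35) = -0.292770

√[6·1!3!2!/7! · 2!2!2!1!3!2!] = √(48/35)
  +(−1)^0/∏(0,1,2,2,1,0)! = 1/4  (running 1/4)
  +(−1)^1/∏(1,0,1,1,2,1)! = -1/2  (running -1/4)
⟨..|..⟩ = √(48/35)·(-1/4) = -0.292770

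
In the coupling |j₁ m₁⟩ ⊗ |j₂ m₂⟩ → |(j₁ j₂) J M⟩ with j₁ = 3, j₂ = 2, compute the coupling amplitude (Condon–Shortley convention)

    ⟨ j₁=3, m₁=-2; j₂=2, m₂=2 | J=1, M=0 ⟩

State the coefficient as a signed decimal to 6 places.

+0.377964  (= +√(1/7))

triangle: 4!×2!×0!/7! = 48/5040
(j±m)!: 1!×5!×4!×0!×1!×1! = 2880
prefactor² = (2J+1)×Δ×N² = 576/7
  k=4: +1/(4!×0!×1!×0!×1!×0!) = 1/24
Σ = 1/24  ⇒  CG² = 576/7×1/24² = 1/7
CG = +√(1/7) = +0.377964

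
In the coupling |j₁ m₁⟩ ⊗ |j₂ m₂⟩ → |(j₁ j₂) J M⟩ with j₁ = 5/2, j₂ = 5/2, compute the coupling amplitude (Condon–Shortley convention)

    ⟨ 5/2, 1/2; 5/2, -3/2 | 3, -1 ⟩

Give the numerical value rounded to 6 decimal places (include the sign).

j₁+j₂−J=2  J+j₁−j₂=3  J−j₁+j₂=3  j₁+j₂+J+1=9
(j₁±m₁, j₂±m₂, J±M) = (3,2,1,4,2,4)
P² = 96/5
sum k=0..1:
  [0] +1/8 = 1/8
  [1] −1/12 = -1/12
S = 1/24
C² = P²·S² = 1/30 ; C = +0.182574

+0.182574  (= +√(1/30))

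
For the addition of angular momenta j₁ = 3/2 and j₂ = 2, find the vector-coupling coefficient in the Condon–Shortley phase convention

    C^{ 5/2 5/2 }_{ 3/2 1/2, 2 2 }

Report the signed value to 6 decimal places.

triangle: 1!×2!×3!/7! = 12/5040
(j±m)!: 2!×1!×4!×0!×5!×0! = 5760
prefactor² = (2J+1)×Δ×N² = 576/7
  k=1: −1/(1!×0!×0!×3!×2!×0!) = -1/12
Σ = -1/12  ⇒  CG² = 576/7×(-1/12)² = 4/7
CG = −√(4/7) = -0.755929

−√(4/7) ≈ -0.755929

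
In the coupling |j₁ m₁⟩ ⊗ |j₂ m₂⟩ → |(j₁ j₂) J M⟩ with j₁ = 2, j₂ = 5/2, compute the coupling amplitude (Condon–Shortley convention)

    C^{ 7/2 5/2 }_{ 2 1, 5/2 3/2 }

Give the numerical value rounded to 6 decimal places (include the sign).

−√(1/63) ≈ -0.125988

triangle: 1!·3!·4!/9! = 144/362880
(j±m)!: 3!·1!·4!·1!·6!·1! = 103680
prefactor² = (2J+1)·Δ·N² = 2304/7
  k=0: +1/(0!·1!·1!·4!·2!·0!) = 1/48
  k=1: −1/(1!·0!·0!·3!·3!·1!) = -1/36
Σ = -1/144  ⇒  CG² = 2304/7·(-1/144)² = 1/63
CG = −√(1/63) = -0.125988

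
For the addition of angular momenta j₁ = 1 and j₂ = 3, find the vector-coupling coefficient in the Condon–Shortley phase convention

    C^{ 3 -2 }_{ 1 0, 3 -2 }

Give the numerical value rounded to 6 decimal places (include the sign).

+√(1/3) = +0.577350

j₁+j₂−J=1  J+j₁−j₂=1  J−j₁+j₂=5  j₁+j₂+J+1=8
(j₁±m₁, j₂±m₂, J±M) = (1,1,1,5,1,5)
P² = 300
sum k=0..1:
  [0] +1/24 = 1/24
  [1] −1/120 = -1/120
S = 1/30
C² = P²·S² = 1/3 ; C = +0.577350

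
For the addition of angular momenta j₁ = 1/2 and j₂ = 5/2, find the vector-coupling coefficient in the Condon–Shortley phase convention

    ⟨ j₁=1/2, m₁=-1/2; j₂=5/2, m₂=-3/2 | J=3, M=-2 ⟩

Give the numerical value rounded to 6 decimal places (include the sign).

j₁+j₂−J=0  J+j₁−j₂=1  J−j₁+j₂=5  j₁+j₂+J+1=7
(j₁±m₁, j₂±m₂, J±M) = (0,1,1,4,1,5)
P² = 480
sum k=0..0:
  [0] +1/24 = 1/24
S = 1/24
C² = P²·S² = 5/6 ; C = +0.912871

+√(5/6) = +0.912871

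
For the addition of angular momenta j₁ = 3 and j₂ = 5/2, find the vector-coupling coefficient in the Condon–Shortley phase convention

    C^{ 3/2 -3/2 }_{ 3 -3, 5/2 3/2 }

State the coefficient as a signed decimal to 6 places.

+0.462910

triangle: 4!·2!·1!/8! = 48/40320
(j±m)!: 0!·6!·4!·1!·0!·3! = 103680
prefactor² = (2J+1)·Δ·N² = 3456/7
  k=4: +1/(4!·0!·2!·0!·0!·1!) = 1/48
Σ = 1/48  ⇒  CG² = 3456/7·1/48² = 3/14
CG = +√(3/14) = +0.462910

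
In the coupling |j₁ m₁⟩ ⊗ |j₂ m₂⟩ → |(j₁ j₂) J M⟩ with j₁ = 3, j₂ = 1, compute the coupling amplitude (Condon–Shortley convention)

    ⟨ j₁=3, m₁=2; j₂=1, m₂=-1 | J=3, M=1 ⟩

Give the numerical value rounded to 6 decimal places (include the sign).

+0.645497

triangle: 1!·5!·1!/8! = 120/40320
(j±m)!: 5!·1!·0!·2!·4!·2! = 11520
prefactor² = (2J+1)·Δ·N² = 240
  k=0: +1/(0!·1!·1!·0!·4!·1!) = 1/24
Σ = 1/24  ⇒  CG² = 240·1/24² = 5/12
CG = +√(5/12) = +0.645497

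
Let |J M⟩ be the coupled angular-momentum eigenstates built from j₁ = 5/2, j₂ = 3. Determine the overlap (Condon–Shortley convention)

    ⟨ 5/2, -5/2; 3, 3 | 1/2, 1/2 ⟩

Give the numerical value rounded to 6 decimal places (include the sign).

triangle: 5!·0!·1!/7! = 120/5040
(j±m)!: 0!·5!·6!·0!·1!·0! = 86400
prefactor² = (2J+1)·Δ·N² = 28800/7
  k=5: −1/(5!·0!·0!·1!·0!·0!) = -1/120
Σ = -1/120  ⇒  CG² = 28800/7·(-1/120)² = 2/7
CG = −√(2/7) = -0.534522

−√(2/7) ≈ -0.534522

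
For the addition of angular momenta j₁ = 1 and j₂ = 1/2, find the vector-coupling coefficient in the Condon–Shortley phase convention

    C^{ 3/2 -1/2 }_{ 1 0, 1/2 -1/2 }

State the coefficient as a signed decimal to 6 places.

triangle: 0!*2!*1!/4! = 2/24
(j±m)!: 1!*1!*0!*1!*1!*2! = 2
prefactor² = (2J+1)*Δ*N² = 2/3
  k=0: +1/(0!*0!*1!*0!*1!*1!) = 1
Σ = 1  ⇒  CG² = 2/3*1² = 2/3
CG = +√(2/3) = +0.816497

+0.816497  (= +√(2/3))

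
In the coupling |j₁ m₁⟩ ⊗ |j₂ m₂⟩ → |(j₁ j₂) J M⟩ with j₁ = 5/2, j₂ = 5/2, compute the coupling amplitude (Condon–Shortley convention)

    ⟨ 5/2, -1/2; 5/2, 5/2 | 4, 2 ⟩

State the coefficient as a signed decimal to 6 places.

−√(9/28) = -0.566947

triangle: 1!×4!×4!/10! = 576/3628800
(j±m)!: 2!×3!×5!×0!×6!×2! = 2073600
prefactor² = (2J+1)×Δ×N² = 20736/7
  k=1: −1/(1!×0!×2!×4!×2!×0!) = -1/96
Σ = -1/96  ⇒  CG² = 20736/7×(-1/96)² = 9/28
CG = −√(9/28) = -0.566947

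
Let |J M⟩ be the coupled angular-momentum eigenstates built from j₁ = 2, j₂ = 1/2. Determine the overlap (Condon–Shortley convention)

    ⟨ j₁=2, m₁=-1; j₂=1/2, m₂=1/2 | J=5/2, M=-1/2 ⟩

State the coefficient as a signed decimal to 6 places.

j₁+j₂−J=0  J+j₁−j₂=4  J−j₁+j₂=1  j₁+j₂+J+1=6
(j₁±m₁, j₂±m₂, J±M) = (1,3,1,0,2,3)
P² = 72/5
sum k=0..0:
  [0] +1/6 = 1/6
S = 1/6
C² = P²·S² = 2/5 ; C = +0.632456

+√(2/5) = +0.632456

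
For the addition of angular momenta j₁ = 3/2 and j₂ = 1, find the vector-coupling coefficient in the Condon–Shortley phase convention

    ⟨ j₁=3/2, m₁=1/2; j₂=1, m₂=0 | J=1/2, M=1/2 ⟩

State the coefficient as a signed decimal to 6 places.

−√(1/3) = -0.577350

triangle: 2!·1!·0!/4! = 2/24
(j±m)!: 2!·1!·1!·1!·1!·0! = 2
prefactor² = (2J+1)·Δ·N² = 1/3
  k=1: −1/(1!·1!·0!·0!·1!·0!) = -1
Σ = -1  ⇒  CG² = 1/3·(-1)² = 1/3
CG = −√(1/3) = -0.577350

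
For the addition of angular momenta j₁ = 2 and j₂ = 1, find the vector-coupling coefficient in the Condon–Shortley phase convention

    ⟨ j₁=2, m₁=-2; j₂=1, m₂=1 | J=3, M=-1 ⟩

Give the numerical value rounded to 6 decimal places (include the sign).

j₁+j₂−J=0  J+j₁−j₂=4  J−j₁+j₂=2  j₁+j₂+J+1=7
(j₁±m₁, j₂±m₂, J±M) = (0,4,2,0,2,4)
P² = 768/5
sum k=0..0:
  [0] +1/48 = 1/48
S = 1/48
C² = P²·S² = 1/15 ; C = +0.258199

+0.258199  (= +√(1/15))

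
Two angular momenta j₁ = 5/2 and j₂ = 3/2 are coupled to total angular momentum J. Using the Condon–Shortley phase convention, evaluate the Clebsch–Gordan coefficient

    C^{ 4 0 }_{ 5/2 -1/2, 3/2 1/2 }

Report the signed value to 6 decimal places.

√[9·0!5!3!/9! · 2!3!2!1!4!4!] = √(1728/7)
  +(−1)^0/∏(0,0,3,2,2,1)! = 1/24  (running 1/24)
⟨..|..⟩ = √(1728/7)·(1/24) = +0.654654

+√(3/7) ≈ +0.654654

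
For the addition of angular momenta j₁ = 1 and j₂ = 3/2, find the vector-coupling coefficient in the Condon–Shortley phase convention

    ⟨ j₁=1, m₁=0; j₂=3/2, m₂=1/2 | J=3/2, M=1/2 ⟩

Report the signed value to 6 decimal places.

j₁+j₂−J=1  J+j₁−j₂=1  J−j₁+j₂=2  j₁+j₂+J+1=5
(j₁±m₁, j₂±m₂, J±M) = (1,1,2,1,2,1)
P² = 4/15
sum k=0..1:
  [0] +1/2 = 1/2
  [1] −1/1 = -1
S = -1/2
C² = P²·S² = 1/15 ; C = -0.258199

-0.258199  (= −√(1/15))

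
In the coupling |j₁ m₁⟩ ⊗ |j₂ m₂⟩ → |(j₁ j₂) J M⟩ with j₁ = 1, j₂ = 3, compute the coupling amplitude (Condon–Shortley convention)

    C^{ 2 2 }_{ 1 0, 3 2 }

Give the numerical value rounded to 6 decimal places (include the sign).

j₁+j₂−J=2  J+j₁−j₂=0  J−j₁+j₂=4  j₁+j₂+J+1=7
(j₁±m₁, j₂±m₂, J±M) = (1,1,5,1,4,0)
P² = 960/7
sum k=1..1:
  [1] −1/24 = -1/24
S = -1/24
C² = P²·S² = 5/21 ; C = -0.487950

-0.487950  (= −√(5/21))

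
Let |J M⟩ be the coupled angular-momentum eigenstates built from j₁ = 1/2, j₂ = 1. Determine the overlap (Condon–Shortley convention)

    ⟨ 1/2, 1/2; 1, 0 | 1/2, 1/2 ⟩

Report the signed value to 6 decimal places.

j₁+j₂−J=1  J+j₁−j₂=0  J−j₁+j₂=1  j₁+j₂+J+1=3
(j₁±m₁, j₂±m₂, J±M) = (1,0,1,1,1,0)
P² = 1/3
sum k=0..0:
  [0] +1/1 = 1
S = 1
C² = P²·S² = 1/3 ; C = +0.577350

+√(1/3) = +0.577350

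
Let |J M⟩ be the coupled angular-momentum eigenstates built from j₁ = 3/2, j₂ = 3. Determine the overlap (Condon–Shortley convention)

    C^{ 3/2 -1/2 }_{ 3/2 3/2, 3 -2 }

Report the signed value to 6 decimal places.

√[4·3!0!3!/7! · 3!0!1!5!1!2!] = √(288/7)
  +(−1)^0/∏(0,3,0,1,0,2)! = 1/12  (running 1/12)
⟨..|..⟩ = √(288/7)·(1/12) = +0.534522

+√(2/7) = +0.534522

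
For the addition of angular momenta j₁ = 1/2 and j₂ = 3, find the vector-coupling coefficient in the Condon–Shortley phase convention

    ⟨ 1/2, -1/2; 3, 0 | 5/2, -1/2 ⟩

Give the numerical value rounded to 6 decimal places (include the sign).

triangle: 1!·0!·5!/7! = 120/5040
(j±m)!: 0!·1!·3!·3!·2!·3! = 432
prefactor² = (2J+1)·Δ·N² = 432/7
  k=1: −1/(1!·0!·0!·2!·0!·3!) = -1/12
Σ = -1/12  ⇒  CG² = 432/7·(-1/12)² = 3/7
CG = −√(3/7) = -0.654654

−√(3/7) = -0.654654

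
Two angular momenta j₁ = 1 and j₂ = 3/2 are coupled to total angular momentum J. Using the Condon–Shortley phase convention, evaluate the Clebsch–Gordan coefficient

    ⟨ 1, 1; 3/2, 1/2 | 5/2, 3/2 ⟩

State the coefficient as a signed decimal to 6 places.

+√(3/5) = +0.774597

triangle: 0!*2!*3!/6! = 12/720
(j±m)!: 2!*0!*2!*1!*4!*1! = 96
prefactor² = (2J+1)*Δ*N² = 48/5
  k=0: +1/(0!*0!*0!*2!*2!*1!) = 1/4
Σ = 1/4  ⇒  CG² = 48/5*1/4² = 3/5
CG = +√(3/5) = +0.774597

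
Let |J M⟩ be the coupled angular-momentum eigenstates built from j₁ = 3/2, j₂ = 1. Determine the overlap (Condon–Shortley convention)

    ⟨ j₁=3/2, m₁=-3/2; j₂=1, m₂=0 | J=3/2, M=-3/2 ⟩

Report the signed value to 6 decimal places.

-0.774597  (= −√(3/5))

j₁+j₂−J=1  J+j₁−j₂=2  J−j₁+j₂=1  j₁+j₂+J+1=5
(j₁±m₁, j₂±m₂, J±M) = (0,3,1,1,0,3)
P² = 12/5
sum k=1..1:
  [1] −1/2 = -1/2
S = -1/2
C² = P²·S² = 3/5 ; C = -0.774597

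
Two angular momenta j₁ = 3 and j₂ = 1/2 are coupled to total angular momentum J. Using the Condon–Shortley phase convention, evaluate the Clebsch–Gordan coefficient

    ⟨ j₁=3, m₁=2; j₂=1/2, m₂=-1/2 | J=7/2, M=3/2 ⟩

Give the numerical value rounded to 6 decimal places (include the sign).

+√(2/7) ≈ +0.534522

triangle: 0!·6!·1!/8! = 720/40320
(j±m)!: 5!·1!·0!·1!·5!·2! = 28800
prefactor² = (2J+1)·Δ·N² = 28800/7
  k=0: +1/(0!·0!·1!·0!·5!·1!) = 1/120
Σ = 1/120  ⇒  CG² = 28800/7·1/120² = 2/7
CG = +√(2/7) = +0.534522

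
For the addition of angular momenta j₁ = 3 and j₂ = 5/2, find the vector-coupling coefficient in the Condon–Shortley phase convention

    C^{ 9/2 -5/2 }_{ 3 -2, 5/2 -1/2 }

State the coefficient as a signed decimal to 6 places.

−√(49/198) = -0.497468

√[10·1!5!4!/11! · 1!5!2!3!2!7!] = √(115200/11)
  +(−1)^0/∏(0,1,5,2,0,2)! = 1/480  (running 1/480)
  +(−1)^1/∏(1,0,4,1,1,3)! = -1/144  (running -7/1440)
⟨..|..⟩ = √(115200/11)·(-7/1440) = -0.497468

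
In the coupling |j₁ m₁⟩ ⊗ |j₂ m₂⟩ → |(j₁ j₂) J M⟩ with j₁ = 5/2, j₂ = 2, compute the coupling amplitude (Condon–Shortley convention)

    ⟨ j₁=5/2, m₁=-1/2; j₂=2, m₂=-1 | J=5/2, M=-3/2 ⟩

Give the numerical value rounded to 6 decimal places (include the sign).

j₁+j₂−J=2  J+j₁−j₂=3  J−j₁+j₂=2  j₁+j₂+J+1=8
(j₁±m₁, j₂±m₂, J±M) = (2,3,1,3,1,4)
P² = 216/35
sum k=0..1:
  [0] +1/12 = 1/12
  [1] −1/4 = -1/4
S = -1/6
C² = P²·S² = 6/35 ; C = -0.414039

-0.414039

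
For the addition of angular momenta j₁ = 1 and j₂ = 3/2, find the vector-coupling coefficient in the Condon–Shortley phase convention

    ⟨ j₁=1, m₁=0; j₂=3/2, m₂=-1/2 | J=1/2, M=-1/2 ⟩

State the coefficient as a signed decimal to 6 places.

j₁+j₂−J=2  J+j₁−j₂=0  J−j₁+j₂=1  j₁+j₂+J+1=4
(j₁±m₁, j₂±m₂, J±M) = (1,1,1,2,0,1)
P² = 1/3
sum k=1..1:
  [1] −1/1 = -1
S = -1
C² = P²·S² = 1/3 ; C = -0.577350

−√(1/3) ≈ -0.577350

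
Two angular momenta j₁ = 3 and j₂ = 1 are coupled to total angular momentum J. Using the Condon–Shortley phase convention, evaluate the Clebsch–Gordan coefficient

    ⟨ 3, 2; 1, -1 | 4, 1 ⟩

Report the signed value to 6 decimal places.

+0.327327

triangle: 0!×6!×2!/9! = 1440/362880
(j±m)!: 5!×1!×0!×2!×5!×3! = 172800
prefactor² = (2J+1)×Δ×N² = 43200/7
  k=0: +1/(0!×0!×1!×0!×5!×2!) = 1/240
Σ = 1/240  ⇒  CG² = 43200/7×1/240² = 3/28
CG = +√(3/28) = +0.327327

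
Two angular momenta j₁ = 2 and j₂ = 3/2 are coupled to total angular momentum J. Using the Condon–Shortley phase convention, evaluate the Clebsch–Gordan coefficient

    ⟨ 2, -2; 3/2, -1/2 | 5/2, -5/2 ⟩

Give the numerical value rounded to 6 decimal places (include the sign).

−√(4/7) ≈ -0.755929

√[6·1!3!2!/7! · 0!4!1!2!0!5!] = √(576/7)
  +(−1)^1/∏(1,0,3,0,0,2)! = -1/12  (running -1/12)
⟨..|..⟩ = √(576/7)·(-1/12) = -0.755929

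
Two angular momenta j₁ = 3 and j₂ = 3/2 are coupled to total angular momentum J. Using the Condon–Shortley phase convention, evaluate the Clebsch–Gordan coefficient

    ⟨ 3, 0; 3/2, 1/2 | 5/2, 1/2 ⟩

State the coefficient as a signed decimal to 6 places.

triangle: 2!*4!*1!/8! = 48/40320
(j±m)!: 3!*3!*2!*1!*3!*2! = 864
prefactor² = (2J+1)*Δ*N² = 216/35
  k=1: −1/(1!*1!*2!*1!*2!*0!) = -1/4
  k=2: +1/(2!*0!*1!*0!*3!*1!) = 1/12
Σ = -1/6  ⇒  CG² = 216/35*(-1/6)² = 6/35
CG = −√(6/35) = -0.414039

−√(6/35) ≈ -0.414039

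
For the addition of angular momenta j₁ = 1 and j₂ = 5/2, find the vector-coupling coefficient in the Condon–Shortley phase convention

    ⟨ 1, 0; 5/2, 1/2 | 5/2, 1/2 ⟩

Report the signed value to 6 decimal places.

−√(1/35) ≈ -0.169031

j₁+j₂−J=1  J+j₁−j₂=1  J−j₁+j₂=4  j₁+j₂+J+1=7
(j₁±m₁, j₂±m₂, J±M) = (1,1,3,2,3,2)
P² = 144/35
sum k=0..1:
  [0] +1/6 = 1/6
  [1] −1/4 = -1/4
S = -1/12
C² = P²·S² = 1/35 ; C = -0.169031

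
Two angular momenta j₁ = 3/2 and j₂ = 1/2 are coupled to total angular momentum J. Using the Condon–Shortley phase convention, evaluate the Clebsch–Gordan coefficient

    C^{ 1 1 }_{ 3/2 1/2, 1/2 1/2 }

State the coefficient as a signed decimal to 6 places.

triangle: 1!*2!*0!/4! = 2/24
(j±m)!: 2!*1!*1!*0!*2!*0! = 4
prefactor² = (2J+1)*Δ*N² = 1
  k=1: −1/(1!*0!*0!*0!*2!*0!) = -1/2
Σ = -1/2  ⇒  CG² = 1*(-1/2)² = 1/4
CG = −√(1/4) = -0.500000

-0.500000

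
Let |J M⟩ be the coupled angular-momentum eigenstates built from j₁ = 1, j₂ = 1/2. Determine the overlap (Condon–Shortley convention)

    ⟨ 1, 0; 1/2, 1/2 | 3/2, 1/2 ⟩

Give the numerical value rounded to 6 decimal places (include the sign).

√[4·0!2!1!/4! · 1!1!1!0!2!1!] = √(2/3)
  +(−1)^0/∏(0,0,1,1,1,0)! = 1  (running 1)
⟨..|..⟩ = √(2/3)·(1) = +0.816497

+√(2/3) ≈ +0.816497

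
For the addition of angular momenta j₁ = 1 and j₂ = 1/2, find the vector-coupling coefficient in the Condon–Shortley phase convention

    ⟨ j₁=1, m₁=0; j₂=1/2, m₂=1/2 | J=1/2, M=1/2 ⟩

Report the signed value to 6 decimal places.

triangle: 1!×1!×0!/3! = 1/6
(j±m)!: 1!×1!×1!×0!×1!×0! = 1
prefactor² = (2J+1)×Δ×N² = 1/3
  k=1: −1/(1!×0!×0!×0!×1!×0!) = -1
Σ = -1  ⇒  CG² = 1/3×(-1)² = 1/3
CG = −√(1/3) = -0.577350

-0.577350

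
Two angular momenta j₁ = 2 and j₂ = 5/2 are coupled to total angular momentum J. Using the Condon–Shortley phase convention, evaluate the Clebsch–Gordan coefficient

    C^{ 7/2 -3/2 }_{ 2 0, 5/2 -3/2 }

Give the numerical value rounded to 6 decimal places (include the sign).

j₁+j₂−J=1  J+j₁−j₂=3  J−j₁+j₂=4  j₁+j₂+J+1=9
(j₁±m₁, j₂±m₂, J±M) = (2,2,1,4,2,5)
P² = 512/7
sum k=0..1:
  [0] +1/12 = 1/12
  [1] −1/48 = -1/48
S = 1/16
C² = P²·S² = 2/7 ; C = +0.534522

+0.534522  (= +√(2/7))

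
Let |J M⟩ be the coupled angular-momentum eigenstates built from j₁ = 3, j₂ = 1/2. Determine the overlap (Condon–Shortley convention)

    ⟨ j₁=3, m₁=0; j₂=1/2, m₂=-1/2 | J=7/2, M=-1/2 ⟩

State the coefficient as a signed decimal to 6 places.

triangle: 0!*6!*1!/8! = 720/40320
(j±m)!: 3!*3!*0!*1!*3!*4! = 5184
prefactor² = (2J+1)*Δ*N² = 5184/7
  k=0: +1/(0!*0!*3!*0!*3!*1!) = 1/36
Σ = 1/36  ⇒  CG² = 5184/7*1/36² = 4/7
CG = +√(4/7) = +0.755929

+0.755929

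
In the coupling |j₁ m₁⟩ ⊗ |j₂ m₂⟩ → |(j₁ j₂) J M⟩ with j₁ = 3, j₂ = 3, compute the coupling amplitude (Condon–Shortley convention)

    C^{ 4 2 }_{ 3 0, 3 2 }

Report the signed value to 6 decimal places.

+√(3/154) ≈ +0.139573

j₁+j₂−J=2  J+j₁−j₂=4  J−j₁+j₂=4  j₁+j₂+J+1=11
(j₁±m₁, j₂±m₂, J±M) = (3,3,5,1,6,2)
P² = 124416/77
sum k=1..2:
  [1] −1/96 = -1/96
  [2] +1/72 = 1/72
S = 1/288
C² = P²·S² = 3/154 ; C = +0.139573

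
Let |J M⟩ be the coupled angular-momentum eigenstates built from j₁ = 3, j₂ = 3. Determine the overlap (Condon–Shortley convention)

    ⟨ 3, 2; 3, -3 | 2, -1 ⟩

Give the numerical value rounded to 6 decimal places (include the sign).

+0.545545  (= +√(25/84))

triangle: 4!*2!*2!/9! = 96/362880
(j±m)!: 5!*1!*0!*6!*1!*3! = 518400
prefactor² = (2J+1)*Δ*N² = 4800/7
  k=0: +1/(0!*4!*1!*0!*1!*2!) = 1/48
Σ = 1/48  ⇒  CG² = 4800/7*1/48² = 25/84
CG = +√(25/84) = +0.545545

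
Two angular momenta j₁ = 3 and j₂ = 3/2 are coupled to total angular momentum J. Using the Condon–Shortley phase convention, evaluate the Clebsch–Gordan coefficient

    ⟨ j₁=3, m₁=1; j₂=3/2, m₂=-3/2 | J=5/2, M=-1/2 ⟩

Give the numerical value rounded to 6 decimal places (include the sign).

+√(27/70) = +0.621059

triangle: 2!*4!*1!/8! = 48/40320
(j±m)!: 4!*2!*0!*3!*2!*3! = 3456
prefactor² = (2J+1)*Δ*N² = 864/35
  k=0: +1/(0!*2!*2!*0!*2!*1!) = 1/8
Σ = 1/8  ⇒  CG² = 864/35*1/8² = 27/70
CG = +√(27/70) = +0.621059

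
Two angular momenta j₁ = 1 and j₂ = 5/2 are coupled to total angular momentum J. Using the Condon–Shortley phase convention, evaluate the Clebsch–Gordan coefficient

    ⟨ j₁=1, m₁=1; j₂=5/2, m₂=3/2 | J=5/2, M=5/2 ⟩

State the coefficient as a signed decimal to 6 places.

+0.534522

j₁+j₂−J=1  J+j₁−j₂=1  J−j₁+j₂=4  j₁+j₂+J+1=7
(j₁±m₁, j₂±m₂, J±M) = (2,0,4,1,5,0)
P² = 1152/7
sum k=0..0:
  [0] +1/24 = 1/24
S = 1/24
C² = P²·S² = 2/7 ; C = +0.534522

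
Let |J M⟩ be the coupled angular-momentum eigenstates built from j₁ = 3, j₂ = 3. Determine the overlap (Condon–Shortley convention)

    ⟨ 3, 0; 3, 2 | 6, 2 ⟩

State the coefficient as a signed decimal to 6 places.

+0.492366

j₁+j₂−J=0  J+j₁−j₂=6  J−j₁+j₂=6  j₁+j₂+J+1=13
(j₁±m₁, j₂±m₂, J±M) = (3,3,5,1,8,4)
P² = 49766400/11
sum k=0..0:
  [0] +1/4320 = 1/4320
S = 1/4320
C² = P²·S² = 8/33 ; C = +0.492366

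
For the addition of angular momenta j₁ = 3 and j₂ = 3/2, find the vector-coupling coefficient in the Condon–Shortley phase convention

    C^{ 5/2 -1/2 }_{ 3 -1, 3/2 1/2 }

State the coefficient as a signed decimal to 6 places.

√[6·2!4!1!/8! · 2!4!2!1!2!3!] = √(288/35)
  +(−1)^1/∏(1,1,3,1,1,0)! = -1/6  (running -1/6)
  +(−1)^2/∏(2,0,2,0,2,1)! = 1/8  (running -1/24)
⟨..|..⟩ = √(288/35)·(-1/24) = -0.119523

-0.119523  (= −√(1/70))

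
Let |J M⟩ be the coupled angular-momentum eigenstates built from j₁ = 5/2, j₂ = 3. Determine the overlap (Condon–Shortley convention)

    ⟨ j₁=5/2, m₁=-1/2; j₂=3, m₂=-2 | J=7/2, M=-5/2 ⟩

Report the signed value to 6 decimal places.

-0.178174

triangle: 2!·3!·4!/10! = 288/3628800
(j±m)!: 2!·3!·1!·5!·1!·6! = 1036800
prefactor² = (2J+1)·Δ·N² = 4608/7
  k=0: +1/(0!·2!·3!·1!·0!·3!) = 1/72
  k=1: −1/(1!·1!·2!·0!·1!·4!) = -1/48
Σ = -1/144  ⇒  CG² = 4608/7·(-1/144)² = 2/63
CG = −√(2/63) = -0.178174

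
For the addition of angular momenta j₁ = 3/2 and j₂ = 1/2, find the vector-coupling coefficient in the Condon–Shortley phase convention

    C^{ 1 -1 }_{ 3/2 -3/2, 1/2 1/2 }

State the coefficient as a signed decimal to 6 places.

−√(3/4) ≈ -0.866025

√[3·1!2!0!/4! · 0!3!1!0!0!2!] = √(3)
  +(−1)^1/∏(1,0,2,0,0,0)! = -1/2  (running -1/2)
⟨..|..⟩ = √(3)·(-1/2) = -0.866025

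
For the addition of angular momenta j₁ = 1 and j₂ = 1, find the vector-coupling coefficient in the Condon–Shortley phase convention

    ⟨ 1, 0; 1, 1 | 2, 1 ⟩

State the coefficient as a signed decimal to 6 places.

+√(1/2) = +0.707107

triangle: 0!*2!*2!/5! = 4/120
(j±m)!: 1!*1!*2!*0!*3!*1! = 12
prefactor² = (2J+1)*Δ*N² = 2
  k=0: +1/(0!*0!*1!*2!*1!*0!) = 1/2
Σ = 1/2  ⇒  CG² = 2*1/2² = 1/2
CG = +√(1/2) = +0.707107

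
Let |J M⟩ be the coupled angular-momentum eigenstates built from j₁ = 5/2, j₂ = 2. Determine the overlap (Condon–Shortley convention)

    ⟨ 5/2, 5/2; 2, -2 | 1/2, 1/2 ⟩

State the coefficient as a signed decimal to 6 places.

+√(1/3) ≈ +0.577350

j₁+j₂−J=4  J+j₁−j₂=1  J−j₁+j₂=0  j₁+j₂+J+1=6
(j₁±m₁, j₂±m₂, J±M) = (5,0,0,4,1,0)
P² = 192
sum k=0..0:
  [0] +1/24 = 1/24
S = 1/24
C² = P²·S² = 1/3 ; C = +0.577350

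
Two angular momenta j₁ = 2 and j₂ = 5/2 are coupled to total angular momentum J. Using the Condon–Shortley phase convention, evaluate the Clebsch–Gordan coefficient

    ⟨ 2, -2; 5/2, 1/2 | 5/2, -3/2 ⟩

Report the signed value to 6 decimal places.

+0.621059

triangle: 2!*2!*3!/8! = 24/40320
(j±m)!: 0!*4!*3!*2!*1!*4! = 6912
prefactor² = (2J+1)*Δ*N² = 864/35
  k=2: +1/(2!*0!*2!*1!*0!*2!) = 1/8
Σ = 1/8  ⇒  CG² = 864/35*1/8² = 27/70
CG = +√(27/70) = +0.621059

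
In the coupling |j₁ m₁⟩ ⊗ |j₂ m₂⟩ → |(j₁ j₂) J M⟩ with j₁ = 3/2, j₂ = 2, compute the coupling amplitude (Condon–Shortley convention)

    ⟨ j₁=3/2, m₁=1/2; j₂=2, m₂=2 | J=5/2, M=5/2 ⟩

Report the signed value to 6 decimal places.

√[6·1!2!3!/7! · 2!1!4!0!5!0!] = √(576/7)
  +(−1)^1/∏(1,0,0,3,2,0)! = -1/12  (running -1/12)
⟨..|..⟩ = √(576/7)·(-1/12) = -0.755929

−√(4/7) = -0.755929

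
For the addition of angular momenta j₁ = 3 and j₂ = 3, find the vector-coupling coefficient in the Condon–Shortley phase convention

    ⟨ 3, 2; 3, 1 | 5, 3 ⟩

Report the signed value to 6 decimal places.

j₁+j₂−J=1  J+j₁−j₂=5  J−j₁+j₂=5  j₁+j₂+J+1=12
(j₁±m₁, j₂±m₂, J±M) = (5,1,4,2,8,2)
P² = 153600
sum k=0..1:
  [0] +1/576 = 1/576
  [1] −1/1440 = -1/1440
S = 1/960
C² = P²·S² = 1/6 ; C = +0.408248

+√(1/6) = +0.408248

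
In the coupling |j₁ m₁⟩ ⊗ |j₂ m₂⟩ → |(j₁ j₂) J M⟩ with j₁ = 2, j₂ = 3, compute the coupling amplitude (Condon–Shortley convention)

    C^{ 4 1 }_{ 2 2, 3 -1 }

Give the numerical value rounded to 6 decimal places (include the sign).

j₁+j₂−J=1  J+j₁−j₂=3  J−j₁+j₂=5  j₁+j₂+J+1=10
(j₁±m₁, j₂±m₂, J±M) = (4,0,2,4,5,3)
P² = 10368/7
sum k=0..0:
  [0] +1/72 = 1/72
S = 1/72
C² = P²·S² = 2/7 ; C = +0.534522

+0.534522  (= +√(2/7))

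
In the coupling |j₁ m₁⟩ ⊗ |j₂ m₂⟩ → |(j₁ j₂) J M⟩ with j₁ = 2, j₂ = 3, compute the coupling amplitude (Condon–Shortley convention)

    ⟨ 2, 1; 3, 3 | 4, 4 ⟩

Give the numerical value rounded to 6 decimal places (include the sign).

−√(3/5) = -0.774597

j₁+j₂−J=1  J+j₁−j₂=3  J−j₁+j₂=5  j₁+j₂+J+1=10
(j₁±m₁, j₂±m₂, J±M) = (3,1,6,0,8,0)
P² = 311040
sum k=1..1:
  [1] −1/720 = -1/720
S = -1/720
C² = P²·S² = 3/5 ; C = -0.774597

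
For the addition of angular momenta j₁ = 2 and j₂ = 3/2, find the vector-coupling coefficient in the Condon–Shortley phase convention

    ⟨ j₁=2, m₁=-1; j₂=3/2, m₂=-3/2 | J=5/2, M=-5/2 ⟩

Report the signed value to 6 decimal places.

+0.654654

√[6·1!3!2!/7! · 1!3!0!3!0!5!] = √(432/7)
  +(−1)^0/∏(0,1,3,0,0,2)! = 1/12  (running 1/12)
⟨..|..⟩ = √(432/7)·(1/12) = +0.654654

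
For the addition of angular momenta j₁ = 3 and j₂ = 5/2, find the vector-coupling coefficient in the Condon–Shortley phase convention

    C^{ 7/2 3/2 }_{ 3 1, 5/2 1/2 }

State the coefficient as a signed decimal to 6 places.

j₁+j₂−J=2  J+j₁−j₂=4  J−j₁+j₂=3  j₁+j₂+J+1=10
(j₁±m₁, j₂±m₂, J±M) = (4,2,3,2,5,2)
P² = 3072/35
sum k=0..2:
  [0] +1/48 = 1/48
  [1] −1/12 = -1/12
  [2] +1/96 = 1/96
S = -5/96
C² = P²·S² = 5/21 ; C = -0.487950

−√(5/21) ≈ -0.487950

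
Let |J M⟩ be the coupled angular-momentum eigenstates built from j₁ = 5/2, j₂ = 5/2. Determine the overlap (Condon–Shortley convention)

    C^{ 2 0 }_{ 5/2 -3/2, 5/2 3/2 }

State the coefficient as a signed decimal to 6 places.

−√(1/84) = -0.109109

j₁+j₂−J=3  J+j₁−j₂=2  J−j₁+j₂=2  j₁+j₂+J+1=8
(j₁±m₁, j₂±m₂, J±M) = (1,4,4,1,2,2)
P² = 48/7
sum k=2..3:
  [2] +1/8 = 1/8
  [3] −1/6 = -1/6
S = -1/24
C² = P²·S² = 1/84 ; C = -0.109109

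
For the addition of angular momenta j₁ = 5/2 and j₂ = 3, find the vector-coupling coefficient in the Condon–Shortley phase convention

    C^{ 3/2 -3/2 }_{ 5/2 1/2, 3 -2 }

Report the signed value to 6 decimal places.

triangle: 4!*1!*2!/8! = 48/40320
(j±m)!: 3!*2!*1!*5!*0!*3! = 8640
prefactor² = (2J+1)*Δ*N² = 288/7
  k=1: −1/(1!*3!*1!*0!*0!*2!) = -1/12
Σ = -1/12  ⇒  CG² = 288/7*(-1/12)² = 2/7
CG = −√(2/7) = -0.534522

−√(2/7) ≈ -0.534522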